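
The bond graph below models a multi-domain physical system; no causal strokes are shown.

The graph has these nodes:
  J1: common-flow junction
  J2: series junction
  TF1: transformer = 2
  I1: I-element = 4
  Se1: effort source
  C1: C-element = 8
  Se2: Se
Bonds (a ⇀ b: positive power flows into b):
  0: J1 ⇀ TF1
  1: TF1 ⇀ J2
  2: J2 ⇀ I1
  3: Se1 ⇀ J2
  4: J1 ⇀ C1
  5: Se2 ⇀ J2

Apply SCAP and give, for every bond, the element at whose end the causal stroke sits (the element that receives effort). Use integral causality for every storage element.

bond 3 →J2  (Se1 fixes effort; stroke away)
bond 5 →J2  (Se2: effort source, stroke at far end)
bond 2 →I1  (I1 integral (f out))
bond 1 →J2  (common-f at J2 fixed by 2)
bond 0 →TF1  (TF1 one-in-one-out from 1)
bond 4 →J1  (J1: bond 0 brought flow, rest push out)

bond 0 |TF1
bond 1 |J2
bond 2 |I1
bond 3 |J2
bond 4 |J1
bond 5 |J2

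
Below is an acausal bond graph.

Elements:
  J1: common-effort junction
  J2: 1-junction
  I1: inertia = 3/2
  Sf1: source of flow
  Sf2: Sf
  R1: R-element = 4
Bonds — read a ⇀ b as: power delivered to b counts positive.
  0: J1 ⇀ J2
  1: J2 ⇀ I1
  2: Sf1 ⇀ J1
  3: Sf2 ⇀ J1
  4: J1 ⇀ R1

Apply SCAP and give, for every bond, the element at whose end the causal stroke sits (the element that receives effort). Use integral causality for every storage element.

β2 →Sf1  (Sf1 fixes flow; stroke at Sf1)
β3 →Sf2  (source Sf2 imposes f)
β1 →I1  (prefer integral on I1)
β0 →J2  (J2 flow already set via bond 1)
β4 →J1  (only one effort-in slot at J1)

bond 0 stroke→J2
bond 1 stroke→I1
bond 2 stroke→Sf1
bond 3 stroke→Sf2
bond 4 stroke→J1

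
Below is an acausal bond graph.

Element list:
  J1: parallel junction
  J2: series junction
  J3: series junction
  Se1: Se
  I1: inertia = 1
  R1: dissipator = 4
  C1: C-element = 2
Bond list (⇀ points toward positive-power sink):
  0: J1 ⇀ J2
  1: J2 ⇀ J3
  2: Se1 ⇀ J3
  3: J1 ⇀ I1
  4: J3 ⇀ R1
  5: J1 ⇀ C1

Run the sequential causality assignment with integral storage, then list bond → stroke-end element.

bond 2 stroke→J3  (Se1: effort source, stroke at far end)
bond 3 stroke→I1  (prefer integral on I1)
bond 5 stroke→J1  (C1: C, integral causality)
bond 0 stroke→J2  (common-e at J1 fixed by 5)
bond 1 stroke→J3  (only one flow-in slot at J2)
bond 4 stroke→R1  (J3 needs exactly one f-in)

β0 stroke→J2
β1 stroke→J3
β2 stroke→J3
β3 stroke→I1
β4 stroke→R1
β5 stroke→J1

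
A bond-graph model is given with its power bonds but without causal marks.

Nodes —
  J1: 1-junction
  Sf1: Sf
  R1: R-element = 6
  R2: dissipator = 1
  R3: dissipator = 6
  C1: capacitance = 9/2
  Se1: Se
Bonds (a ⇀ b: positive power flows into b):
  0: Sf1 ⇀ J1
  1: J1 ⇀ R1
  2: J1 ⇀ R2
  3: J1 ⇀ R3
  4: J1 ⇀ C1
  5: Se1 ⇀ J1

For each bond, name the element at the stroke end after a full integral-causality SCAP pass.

#0 →Sf1  (source Sf1 imposes f)
#5 →J1  (Se1 (Se) sets effort on bond)
#1 →J1  (J1: bond 0 brought flow, rest push out)
#2 →J1  (J1: bond 0 brought flow, rest push out)
#3 →J1  (1-jn J1 has f-setter on 0)
#4 →J1  (J1: bond 0 brought flow, rest push out)

β0 stroke→Sf1
β1 stroke→J1
β2 stroke→J1
β3 stroke→J1
β4 stroke→J1
β5 stroke→J1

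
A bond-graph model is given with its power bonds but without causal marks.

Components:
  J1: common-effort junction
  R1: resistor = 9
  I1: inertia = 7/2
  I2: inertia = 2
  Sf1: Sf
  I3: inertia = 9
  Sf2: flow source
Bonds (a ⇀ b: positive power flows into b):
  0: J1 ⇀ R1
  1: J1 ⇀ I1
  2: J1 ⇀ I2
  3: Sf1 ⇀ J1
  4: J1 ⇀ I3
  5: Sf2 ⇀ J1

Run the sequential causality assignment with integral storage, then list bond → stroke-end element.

β3 →Sf1  (Sf1 (Sf) sets flow on bond)
β5 →Sf2  (Sf2 fixes flow; stroke at Sf2)
β1 →I1  (I1: I, integral causality)
β2 →I2  (I2 outputs flow p/I2)
β4 →I3  (I3: I, integral causality)
β0 →J1  (J1: last free bond brings effort in)

β0 |J1
β1 |I1
β2 |I2
β3 |Sf1
β4 |I3
β5 |Sf2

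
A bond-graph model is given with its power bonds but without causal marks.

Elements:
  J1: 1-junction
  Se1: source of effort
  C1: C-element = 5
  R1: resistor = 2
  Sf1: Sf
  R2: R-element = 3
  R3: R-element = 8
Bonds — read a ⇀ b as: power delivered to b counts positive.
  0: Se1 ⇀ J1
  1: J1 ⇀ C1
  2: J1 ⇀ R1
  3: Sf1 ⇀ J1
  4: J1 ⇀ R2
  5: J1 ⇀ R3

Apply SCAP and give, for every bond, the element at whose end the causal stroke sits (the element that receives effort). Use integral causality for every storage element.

b0 →J1
b1 →J1
b2 →J1
b3 →Sf1
b4 →J1
b5 →J1

b0 stroke at J1  (Se1 (Se) sets effort on bond)
b3 stroke at Sf1  (Sf1: flow source, stroke at near end)
b1 stroke at J1  (J1: bond 3 brought flow, rest push out)
b2 stroke at J1  (J1: bond 3 brought flow, rest push out)
b4 stroke at J1  (J1 flow already set via bond 3)
b5 stroke at J1  (1-jn J1 has f-setter on 3)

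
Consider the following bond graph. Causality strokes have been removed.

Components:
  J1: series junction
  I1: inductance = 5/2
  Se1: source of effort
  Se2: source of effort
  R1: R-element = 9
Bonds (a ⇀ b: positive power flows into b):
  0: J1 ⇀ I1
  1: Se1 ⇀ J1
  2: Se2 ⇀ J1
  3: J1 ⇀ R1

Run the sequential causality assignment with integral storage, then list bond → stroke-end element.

b1 stroke at J1  (Se1: effort source, stroke at far end)
b2 stroke at J1  (source Se2 imposes e)
b0 stroke at I1  (I1 outputs flow p/I1)
b3 stroke at J1  (1-jn J1 has f-setter on 0)

β0 →I1
β1 →J1
β2 →J1
β3 →J1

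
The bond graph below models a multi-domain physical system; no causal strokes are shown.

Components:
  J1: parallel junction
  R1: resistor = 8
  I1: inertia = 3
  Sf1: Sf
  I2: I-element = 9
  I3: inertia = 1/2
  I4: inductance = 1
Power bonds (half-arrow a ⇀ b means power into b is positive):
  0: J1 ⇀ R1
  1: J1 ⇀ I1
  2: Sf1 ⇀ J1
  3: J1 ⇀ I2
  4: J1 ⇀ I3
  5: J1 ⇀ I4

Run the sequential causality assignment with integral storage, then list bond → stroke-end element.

β2 |Sf1  (Sf1 (Sf) sets flow on bond)
β1 |I1  (I1 outputs flow p/I1)
β3 |I2  (I2 outputs flow p/I2)
β4 |I3  (I3 integral (f out))
β5 |I4  (I4 outputs flow p/I4)
β0 |J1  (J1 needs exactly one e-in)

#0 stroke→J1
#1 stroke→I1
#2 stroke→Sf1
#3 stroke→I2
#4 stroke→I3
#5 stroke→I4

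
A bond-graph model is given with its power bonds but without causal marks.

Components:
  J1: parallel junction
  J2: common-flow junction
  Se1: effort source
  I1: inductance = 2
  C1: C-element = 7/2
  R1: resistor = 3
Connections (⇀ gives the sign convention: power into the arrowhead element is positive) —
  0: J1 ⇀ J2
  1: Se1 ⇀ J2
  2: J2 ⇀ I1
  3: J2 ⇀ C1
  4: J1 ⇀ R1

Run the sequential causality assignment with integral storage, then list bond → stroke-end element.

b1 |J2  (Se1 (Se) sets effort on bond)
b2 |I1  (I1 outputs flow p/I1)
b0 |J2  (common-f at J2 fixed by 2)
b3 |J2  (J2 flow already set via bond 2)
b4 |J1  (J1 needs exactly one e-in)

#0 stroke→J2
#1 stroke→J2
#2 stroke→I1
#3 stroke→J2
#4 stroke→J1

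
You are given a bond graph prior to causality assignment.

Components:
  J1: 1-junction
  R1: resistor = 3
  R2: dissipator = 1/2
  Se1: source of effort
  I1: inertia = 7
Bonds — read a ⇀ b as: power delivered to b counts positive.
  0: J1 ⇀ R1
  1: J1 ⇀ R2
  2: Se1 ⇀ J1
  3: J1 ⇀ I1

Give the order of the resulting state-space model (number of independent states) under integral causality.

b2 →J1  (Se1: effort source, stroke at far end)
b3 →I1  (I1 outputs flow p/I1)
b0 →J1  (common-f at J1 fixed by 3)
b1 →J1  (1-jn J1 has f-setter on 3)

1  (I1 all integral)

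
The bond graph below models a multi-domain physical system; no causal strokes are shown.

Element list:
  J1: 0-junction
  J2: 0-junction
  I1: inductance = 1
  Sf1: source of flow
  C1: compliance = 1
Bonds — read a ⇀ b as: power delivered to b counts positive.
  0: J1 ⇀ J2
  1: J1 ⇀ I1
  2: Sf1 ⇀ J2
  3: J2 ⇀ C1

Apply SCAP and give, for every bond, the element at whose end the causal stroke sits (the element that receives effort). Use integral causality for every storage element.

b0 |J1
b1 |I1
b2 |Sf1
b3 |J2

#2 |Sf1  (Sf1 fixes flow; stroke at Sf1)
#1 |I1  (prefer integral on I1)
#0 |J1  (only one effort-in slot at J1)
#3 |J2  (only one effort-in slot at J2)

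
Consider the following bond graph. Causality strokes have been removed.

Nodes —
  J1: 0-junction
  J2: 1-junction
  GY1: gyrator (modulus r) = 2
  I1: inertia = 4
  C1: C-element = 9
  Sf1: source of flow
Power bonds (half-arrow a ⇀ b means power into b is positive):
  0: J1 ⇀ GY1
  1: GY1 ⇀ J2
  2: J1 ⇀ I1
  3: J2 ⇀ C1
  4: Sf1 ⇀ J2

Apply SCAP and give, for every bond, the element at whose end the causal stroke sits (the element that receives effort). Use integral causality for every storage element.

b0 →J1
b1 →J2
b2 →I1
b3 →J2
b4 →Sf1

#4 →Sf1  (Sf1: flow source, stroke at near end)
#1 →J2  (common-f at J2 fixed by 4)
#3 →J2  (1-jn J2 has f-setter on 4)
#0 →J1  (through GY1, causality inverts; strokes same side of GY1)
#2 →I1  (0-jn J1 has e-setter on 0)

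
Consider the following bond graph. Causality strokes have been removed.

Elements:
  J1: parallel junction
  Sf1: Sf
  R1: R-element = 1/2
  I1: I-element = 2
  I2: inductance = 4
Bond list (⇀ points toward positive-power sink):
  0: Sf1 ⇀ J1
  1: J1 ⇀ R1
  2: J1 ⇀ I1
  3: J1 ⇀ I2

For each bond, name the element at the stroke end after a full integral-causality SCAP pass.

b0 |Sf1  (Sf1 fixes flow; stroke at Sf1)
b2 |I1  (I1 integral (f out))
b3 |I2  (prefer integral on I2)
b1 |J1  (J1: last free bond brings effort in)

β0 |Sf1
β1 |J1
β2 |I1
β3 |I2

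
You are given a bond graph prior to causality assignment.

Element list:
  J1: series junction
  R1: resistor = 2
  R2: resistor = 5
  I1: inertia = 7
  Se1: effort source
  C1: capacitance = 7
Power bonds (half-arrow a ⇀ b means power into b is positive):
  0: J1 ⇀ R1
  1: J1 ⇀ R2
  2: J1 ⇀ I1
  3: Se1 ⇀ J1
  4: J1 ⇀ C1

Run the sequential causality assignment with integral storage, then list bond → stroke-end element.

bond 0 stroke at J1
bond 1 stroke at J1
bond 2 stroke at I1
bond 3 stroke at J1
bond 4 stroke at J1

#3 stroke at J1  (Se1 fixes effort; stroke away)
#2 stroke at I1  (I1 integral (f out))
#0 stroke at J1  (common-f at J1 fixed by 2)
#1 stroke at J1  (1-jn J1 has f-setter on 2)
#4 stroke at J1  (J1 flow already set via bond 2)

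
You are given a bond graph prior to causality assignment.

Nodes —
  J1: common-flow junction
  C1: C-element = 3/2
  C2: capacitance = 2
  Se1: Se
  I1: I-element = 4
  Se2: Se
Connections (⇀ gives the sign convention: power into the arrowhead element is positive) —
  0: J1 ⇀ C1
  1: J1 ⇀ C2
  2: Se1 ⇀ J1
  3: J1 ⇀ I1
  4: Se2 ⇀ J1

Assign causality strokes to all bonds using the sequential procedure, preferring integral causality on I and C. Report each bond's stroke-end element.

bond 2 →J1  (Se1 fixes effort; stroke away)
bond 4 →J1  (Se2: effort source, stroke at far end)
bond 0 →J1  (prefer integral on C1)
bond 1 →J1  (prefer integral on C2)
bond 3 →I1  (J1: last free bond brings flow in)

β0 |J1
β1 |J1
β2 |J1
β3 |I1
β4 |J1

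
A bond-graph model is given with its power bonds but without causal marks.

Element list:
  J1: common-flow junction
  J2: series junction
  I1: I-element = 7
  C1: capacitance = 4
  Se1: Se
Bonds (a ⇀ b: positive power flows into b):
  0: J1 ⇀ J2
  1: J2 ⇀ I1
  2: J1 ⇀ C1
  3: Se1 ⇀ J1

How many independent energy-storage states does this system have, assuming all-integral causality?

2  (C1, I1 all integral)

b3 stroke→J1  (source Se1 imposes e)
b1 stroke→I1  (I1 integral (f out))
b0 stroke→J2  (1-jn J2 has f-setter on 1)
b2 stroke→J1  (1-jn J1 has f-setter on 0)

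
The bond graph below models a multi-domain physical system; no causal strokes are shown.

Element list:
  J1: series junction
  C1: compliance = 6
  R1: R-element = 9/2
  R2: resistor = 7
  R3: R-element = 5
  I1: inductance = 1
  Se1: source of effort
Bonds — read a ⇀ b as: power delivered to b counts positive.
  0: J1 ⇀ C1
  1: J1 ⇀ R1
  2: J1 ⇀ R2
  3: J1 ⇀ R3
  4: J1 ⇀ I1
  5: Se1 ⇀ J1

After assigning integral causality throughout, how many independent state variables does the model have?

bond 5 stroke at J1  (source Se1 imposes e)
bond 0 stroke at J1  (C1 outputs effort q/C1)
bond 4 stroke at I1  (I1 outputs flow p/I1)
bond 1 stroke at J1  (J1 flow already set via bond 4)
bond 2 stroke at J1  (J1 flow already set via bond 4)
bond 3 stroke at J1  (1-jn J1 has f-setter on 4)

2  (C1, I1 all integral)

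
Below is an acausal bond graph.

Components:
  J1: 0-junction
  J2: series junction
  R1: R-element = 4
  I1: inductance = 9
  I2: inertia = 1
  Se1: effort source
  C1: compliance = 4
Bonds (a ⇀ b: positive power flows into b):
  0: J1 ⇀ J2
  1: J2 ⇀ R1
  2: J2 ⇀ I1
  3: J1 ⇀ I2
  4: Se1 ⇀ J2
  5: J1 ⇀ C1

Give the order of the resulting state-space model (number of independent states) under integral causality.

3  (C1, I1, I2 all integral)

b4 stroke→J2  (source Se1 imposes e)
b2 stroke→I1  (I1 integral (f out))
b0 stroke→J2  (1-jn J2 has f-setter on 2)
b1 stroke→J2  (common-f at J2 fixed by 2)
b3 stroke→I2  (I2 integral (f out))
b5 stroke→J1  (J1: last free bond brings effort in)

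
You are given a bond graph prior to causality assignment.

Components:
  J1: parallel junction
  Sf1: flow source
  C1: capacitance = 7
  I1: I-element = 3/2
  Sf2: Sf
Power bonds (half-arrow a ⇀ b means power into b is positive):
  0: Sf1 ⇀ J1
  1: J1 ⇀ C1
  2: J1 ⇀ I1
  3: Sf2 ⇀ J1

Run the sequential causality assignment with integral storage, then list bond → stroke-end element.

bond 0 stroke at Sf1  (Sf1 fixes flow; stroke at Sf1)
bond 3 stroke at Sf2  (Sf2 fixes flow; stroke at Sf2)
bond 1 stroke at J1  (C1: C, integral causality)
bond 2 stroke at I1  (common-e at J1 fixed by 1)

β0 stroke at Sf1
β1 stroke at J1
β2 stroke at I1
β3 stroke at Sf2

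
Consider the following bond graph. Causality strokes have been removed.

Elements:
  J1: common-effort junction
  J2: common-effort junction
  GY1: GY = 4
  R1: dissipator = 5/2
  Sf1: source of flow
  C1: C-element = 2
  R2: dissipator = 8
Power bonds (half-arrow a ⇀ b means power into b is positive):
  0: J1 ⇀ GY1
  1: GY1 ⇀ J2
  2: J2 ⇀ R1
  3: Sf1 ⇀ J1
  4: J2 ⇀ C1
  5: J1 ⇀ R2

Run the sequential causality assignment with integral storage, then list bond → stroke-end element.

bond 3 stroke→Sf1  (source Sf1 imposes f)
bond 4 stroke→J2  (C1 integral (e out))
bond 1 stroke→GY1  (J2 effort already set via bond 4)
bond 2 stroke→R1  (J2: bond 4 brought effort, rest push out)
bond 0 stroke→GY1  (GY1: gyrator matches bond 1)
bond 5 stroke→J1  (closing 0-jn rule on J1)

b0 →GY1
b1 →GY1
b2 →R1
b3 →Sf1
b4 →J2
b5 →J1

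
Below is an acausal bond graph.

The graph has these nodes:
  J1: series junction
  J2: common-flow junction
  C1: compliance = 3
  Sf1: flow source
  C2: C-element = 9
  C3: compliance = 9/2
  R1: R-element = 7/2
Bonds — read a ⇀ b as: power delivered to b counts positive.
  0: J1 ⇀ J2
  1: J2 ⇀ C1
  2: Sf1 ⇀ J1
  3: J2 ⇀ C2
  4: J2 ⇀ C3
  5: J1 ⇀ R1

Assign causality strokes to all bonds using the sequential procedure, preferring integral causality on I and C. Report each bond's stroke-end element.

#0 stroke→J1
#1 stroke→J2
#2 stroke→Sf1
#3 stroke→J2
#4 stroke→J2
#5 stroke→J1

b2 stroke at Sf1  (Sf1: flow source, stroke at near end)
b0 stroke at J1  (J1 flow already set via bond 2)
b5 stroke at J1  (1-jn J1 has f-setter on 2)
b1 stroke at J2  (J2: bond 0 brought flow, rest push out)
b3 stroke at J2  (J2 flow already set via bond 0)
b4 stroke at J2  (J2 flow already set via bond 0)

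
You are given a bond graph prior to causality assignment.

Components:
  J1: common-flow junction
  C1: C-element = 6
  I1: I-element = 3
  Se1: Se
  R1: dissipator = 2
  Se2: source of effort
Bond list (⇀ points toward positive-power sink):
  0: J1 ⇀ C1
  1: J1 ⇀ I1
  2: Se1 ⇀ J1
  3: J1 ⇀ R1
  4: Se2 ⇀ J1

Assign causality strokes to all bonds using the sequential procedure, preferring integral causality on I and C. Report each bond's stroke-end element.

b0 stroke→J1
b1 stroke→I1
b2 stroke→J1
b3 stroke→J1
b4 stroke→J1

bond 2 →J1  (Se1 (Se) sets effort on bond)
bond 4 →J1  (source Se2 imposes e)
bond 0 →J1  (C1 outputs effort q/C1)
bond 1 →I1  (I1 outputs flow p/I1)
bond 3 →J1  (J1 flow already set via bond 1)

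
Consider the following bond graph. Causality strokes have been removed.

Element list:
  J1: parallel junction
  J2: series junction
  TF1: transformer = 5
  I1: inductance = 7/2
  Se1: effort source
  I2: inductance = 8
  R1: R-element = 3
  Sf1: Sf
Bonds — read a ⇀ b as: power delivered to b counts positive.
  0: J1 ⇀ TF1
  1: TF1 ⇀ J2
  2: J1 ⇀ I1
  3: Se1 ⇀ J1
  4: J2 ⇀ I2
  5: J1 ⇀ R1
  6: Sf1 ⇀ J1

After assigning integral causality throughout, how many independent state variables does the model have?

bond 3 stroke at J1  (Se1: effort source, stroke at far end)
bond 6 stroke at Sf1  (Sf1 fixes flow; stroke at Sf1)
bond 0 stroke at TF1  (0-jn J1 has e-setter on 3)
bond 2 stroke at I1  (J1 effort already set via bond 3)
bond 5 stroke at R1  (J1 effort already set via bond 3)
bond 1 stroke at J2  (TF TF1: opposite of bond 0)
bond 4 stroke at I2  (J2 needs exactly one f-in)

2  (I1, I2 all integral)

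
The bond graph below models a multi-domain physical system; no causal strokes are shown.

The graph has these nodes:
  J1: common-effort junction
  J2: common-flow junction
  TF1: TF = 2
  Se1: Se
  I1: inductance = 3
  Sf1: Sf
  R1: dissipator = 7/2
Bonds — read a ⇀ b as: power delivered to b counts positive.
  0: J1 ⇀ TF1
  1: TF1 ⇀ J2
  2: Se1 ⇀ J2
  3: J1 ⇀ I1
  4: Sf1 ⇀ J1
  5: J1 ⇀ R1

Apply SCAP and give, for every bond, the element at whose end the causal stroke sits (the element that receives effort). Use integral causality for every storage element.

bond 2 →J2  (source Se1 imposes e)
bond 4 →Sf1  (Sf1 fixes flow; stroke at Sf1)
bond 1 →TF1  (J2: last free bond brings flow in)
bond 0 →J1  (TF TF1: opposite of bond 1)
bond 3 →I1  (J1: bond 0 brought effort, rest push out)
bond 5 →R1  (J1 effort already set via bond 0)

b0 →J1
b1 →TF1
b2 →J2
b3 →I1
b4 →Sf1
b5 →R1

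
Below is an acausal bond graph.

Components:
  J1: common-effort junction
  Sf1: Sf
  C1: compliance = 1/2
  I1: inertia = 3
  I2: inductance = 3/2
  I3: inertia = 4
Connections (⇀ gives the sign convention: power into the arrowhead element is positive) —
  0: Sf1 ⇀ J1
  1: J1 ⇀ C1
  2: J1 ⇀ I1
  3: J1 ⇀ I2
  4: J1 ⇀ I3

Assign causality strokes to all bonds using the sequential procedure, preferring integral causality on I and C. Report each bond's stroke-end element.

bond 0 stroke→Sf1  (source Sf1 imposes f)
bond 1 stroke→J1  (C1: C, integral causality)
bond 2 stroke→I1  (common-e at J1 fixed by 1)
bond 3 stroke→I2  (J1 effort already set via bond 1)
bond 4 stroke→I3  (0-jn J1 has e-setter on 1)

β0 stroke at Sf1
β1 stroke at J1
β2 stroke at I1
β3 stroke at I2
β4 stroke at I3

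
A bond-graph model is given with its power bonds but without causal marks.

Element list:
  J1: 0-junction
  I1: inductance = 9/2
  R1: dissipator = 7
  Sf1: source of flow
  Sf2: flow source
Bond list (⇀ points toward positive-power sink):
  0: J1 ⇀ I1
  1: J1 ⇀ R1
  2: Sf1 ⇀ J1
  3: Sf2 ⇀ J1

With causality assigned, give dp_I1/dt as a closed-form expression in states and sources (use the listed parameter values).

dp_I1/dt = 7*F_Sf1 + 7*F_Sf2 - 14*p_I1/9

bond 2 stroke at Sf1  (source Sf1 imposes f)
bond 3 stroke at Sf2  (Sf2: flow source, stroke at near end)
bond 0 stroke at I1  (I1: I, integral causality)
bond 1 stroke at J1  (only one effort-in slot at J1)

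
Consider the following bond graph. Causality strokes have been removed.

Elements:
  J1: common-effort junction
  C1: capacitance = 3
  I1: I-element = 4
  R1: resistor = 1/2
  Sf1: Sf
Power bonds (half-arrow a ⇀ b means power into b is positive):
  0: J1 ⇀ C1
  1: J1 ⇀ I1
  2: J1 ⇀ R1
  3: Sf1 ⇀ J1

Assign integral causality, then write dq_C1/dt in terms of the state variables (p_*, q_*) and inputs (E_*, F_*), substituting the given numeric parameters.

b3 |Sf1  (Sf1 fixes flow; stroke at Sf1)
b0 |J1  (prefer integral on C1)
b1 |I1  (common-e at J1 fixed by 0)
b2 |R1  (0-jn J1 has e-setter on 0)

dq_C1/dt = F_Sf1 - p_I1/4 - 2*q_C1/3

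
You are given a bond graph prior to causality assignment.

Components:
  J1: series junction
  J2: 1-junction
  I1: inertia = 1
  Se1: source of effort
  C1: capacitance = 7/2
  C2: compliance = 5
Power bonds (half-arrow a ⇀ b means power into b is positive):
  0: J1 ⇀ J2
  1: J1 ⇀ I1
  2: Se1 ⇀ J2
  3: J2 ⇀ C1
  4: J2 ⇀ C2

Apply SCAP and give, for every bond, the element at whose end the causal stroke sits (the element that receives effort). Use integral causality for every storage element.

bond 2 stroke at J2  (Se1 fixes effort; stroke away)
bond 1 stroke at I1  (I1 integral (f out))
bond 0 stroke at J1  (J1: bond 1 brought flow, rest push out)
bond 3 stroke at J2  (J2: bond 0 brought flow, rest push out)
bond 4 stroke at J2  (common-f at J2 fixed by 0)

#0 →J1
#1 →I1
#2 →J2
#3 →J2
#4 →J2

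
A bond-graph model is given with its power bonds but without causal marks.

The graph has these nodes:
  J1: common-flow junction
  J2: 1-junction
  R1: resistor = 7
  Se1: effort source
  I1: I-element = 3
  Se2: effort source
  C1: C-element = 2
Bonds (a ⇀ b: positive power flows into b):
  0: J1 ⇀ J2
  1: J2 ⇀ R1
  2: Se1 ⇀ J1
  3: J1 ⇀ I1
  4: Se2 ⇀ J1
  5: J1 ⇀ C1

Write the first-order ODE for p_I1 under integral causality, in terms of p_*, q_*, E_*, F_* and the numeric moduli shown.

#2 →J1  (source Se1 imposes e)
#4 →J1  (Se2 fixes effort; stroke away)
#3 →I1  (prefer integral on I1)
#0 →J1  (J1 flow already set via bond 3)
#5 →J1  (J1: bond 3 brought flow, rest push out)
#1 →J2  (1-jn J2 has f-setter on 0)

dp_I1/dt = E_Se1 + E_Se2 - 7*p_I1/3 - q_C1/2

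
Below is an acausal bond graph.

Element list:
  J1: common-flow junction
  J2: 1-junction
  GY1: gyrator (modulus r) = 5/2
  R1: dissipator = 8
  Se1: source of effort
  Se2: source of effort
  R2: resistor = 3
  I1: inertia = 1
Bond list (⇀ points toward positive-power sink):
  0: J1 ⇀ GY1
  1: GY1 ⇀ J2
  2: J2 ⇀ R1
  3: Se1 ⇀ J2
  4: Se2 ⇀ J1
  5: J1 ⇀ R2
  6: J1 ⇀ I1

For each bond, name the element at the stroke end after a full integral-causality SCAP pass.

bond 0 stroke→J1
bond 1 stroke→J2
bond 2 stroke→R1
bond 3 stroke→J2
bond 4 stroke→J1
bond 5 stroke→J1
bond 6 stroke→I1

β3 stroke at J2  (Se1 (Se) sets effort on bond)
β4 stroke at J1  (source Se2 imposes e)
β6 stroke at I1  (I1 integral (f out))
β0 stroke at J1  (J1 flow already set via bond 6)
β5 stroke at J1  (J1: bond 6 brought flow, rest push out)
β1 stroke at J2  (GY1: gyrator matches bond 0)
β2 stroke at R1  (J2 needs exactly one f-in)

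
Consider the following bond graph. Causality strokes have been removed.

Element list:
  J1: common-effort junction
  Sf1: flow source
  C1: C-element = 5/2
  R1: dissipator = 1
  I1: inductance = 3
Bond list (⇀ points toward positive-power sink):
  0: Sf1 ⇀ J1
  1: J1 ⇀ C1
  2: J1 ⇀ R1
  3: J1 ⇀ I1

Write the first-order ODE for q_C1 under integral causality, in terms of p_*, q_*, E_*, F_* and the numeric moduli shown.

b0 stroke at Sf1  (Sf1 fixes flow; stroke at Sf1)
b1 stroke at J1  (prefer integral on C1)
b2 stroke at R1  (J1: bond 1 brought effort, rest push out)
b3 stroke at I1  (common-e at J1 fixed by 1)

dq_C1/dt = F_Sf1 - p_I1/3 - 2*q_C1/5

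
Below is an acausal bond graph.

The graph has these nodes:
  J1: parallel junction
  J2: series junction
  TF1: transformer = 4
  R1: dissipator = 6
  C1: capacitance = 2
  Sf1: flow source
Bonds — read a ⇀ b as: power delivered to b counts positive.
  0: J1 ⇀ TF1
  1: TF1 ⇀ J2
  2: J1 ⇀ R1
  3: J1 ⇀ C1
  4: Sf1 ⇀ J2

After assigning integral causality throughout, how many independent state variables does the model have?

1  (C1 all integral)

#4 stroke at Sf1  (source Sf1 imposes f)
#1 stroke at J2  (common-f at J2 fixed by 4)
#0 stroke at TF1  (TF1: transformer flips bond 1)
#3 stroke at J1  (C1 integral (e out))
#2 stroke at R1  (J1 effort already set via bond 3)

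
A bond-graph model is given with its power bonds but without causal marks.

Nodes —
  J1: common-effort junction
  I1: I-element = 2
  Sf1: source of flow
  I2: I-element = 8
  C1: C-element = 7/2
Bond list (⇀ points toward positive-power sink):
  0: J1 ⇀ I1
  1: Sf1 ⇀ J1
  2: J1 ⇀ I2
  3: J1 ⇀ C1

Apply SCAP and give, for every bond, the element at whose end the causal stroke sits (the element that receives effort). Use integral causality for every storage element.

bond 1 stroke→Sf1  (Sf1 fixes flow; stroke at Sf1)
bond 0 stroke→I1  (I1 integral (f out))
bond 2 stroke→I2  (I2: I, integral causality)
bond 3 stroke→J1  (only one effort-in slot at J1)

#0 stroke→I1
#1 stroke→Sf1
#2 stroke→I2
#3 stroke→J1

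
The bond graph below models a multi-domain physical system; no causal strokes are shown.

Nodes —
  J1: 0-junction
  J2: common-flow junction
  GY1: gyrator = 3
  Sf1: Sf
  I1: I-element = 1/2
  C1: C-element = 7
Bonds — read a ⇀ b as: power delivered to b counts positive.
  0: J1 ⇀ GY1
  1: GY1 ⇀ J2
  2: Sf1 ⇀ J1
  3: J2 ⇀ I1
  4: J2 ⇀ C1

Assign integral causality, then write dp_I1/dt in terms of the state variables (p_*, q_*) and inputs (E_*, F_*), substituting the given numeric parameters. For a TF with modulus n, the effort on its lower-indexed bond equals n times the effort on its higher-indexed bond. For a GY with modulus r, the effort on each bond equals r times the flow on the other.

#2 →Sf1  (Sf1 (Sf) sets flow on bond)
#0 →J1  (J1: last free bond brings effort in)
#1 →J2  (GY1: gyrator matches bond 0)
#3 →I1  (prefer integral on I1)
#4 →J2  (J2 flow already set via bond 3)

dp_I1/dt = 3*F_Sf1 - q_C1/7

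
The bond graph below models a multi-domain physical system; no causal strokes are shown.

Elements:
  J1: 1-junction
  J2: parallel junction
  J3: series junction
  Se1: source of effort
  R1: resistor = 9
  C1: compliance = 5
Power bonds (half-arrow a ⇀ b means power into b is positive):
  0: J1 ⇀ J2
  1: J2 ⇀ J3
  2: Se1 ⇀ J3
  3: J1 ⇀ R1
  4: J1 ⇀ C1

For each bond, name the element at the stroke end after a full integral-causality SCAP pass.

β2 stroke→J3  (Se1 (Se) sets effort on bond)
β1 stroke→J2  (J3: last free bond brings flow in)
β0 stroke→J1  (J2: bond 1 brought effort, rest push out)
β4 stroke→J1  (C1 integral (e out))
β3 stroke→R1  (closing 1-jn rule on J1)

b0 →J1
b1 →J2
b2 →J3
b3 →R1
b4 →J1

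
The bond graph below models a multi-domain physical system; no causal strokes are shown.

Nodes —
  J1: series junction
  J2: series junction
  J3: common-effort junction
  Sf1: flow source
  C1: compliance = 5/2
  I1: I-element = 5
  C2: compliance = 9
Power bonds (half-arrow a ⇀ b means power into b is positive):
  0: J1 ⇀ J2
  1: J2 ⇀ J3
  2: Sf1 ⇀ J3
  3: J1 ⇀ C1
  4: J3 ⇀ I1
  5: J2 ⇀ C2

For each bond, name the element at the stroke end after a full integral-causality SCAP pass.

b0 |J2
b1 |J3
b2 |Sf1
b3 |J1
b4 |I1
b5 |J2

bond 2 stroke at Sf1  (Sf1: flow source, stroke at near end)
bond 3 stroke at J1  (C1 integral (e out))
bond 0 stroke at J2  (closing 1-jn rule on J1)
bond 4 stroke at I1  (prefer integral on I1)
bond 1 stroke at J3  (J3: last free bond brings effort in)
bond 5 stroke at J2  (J2 flow already set via bond 1)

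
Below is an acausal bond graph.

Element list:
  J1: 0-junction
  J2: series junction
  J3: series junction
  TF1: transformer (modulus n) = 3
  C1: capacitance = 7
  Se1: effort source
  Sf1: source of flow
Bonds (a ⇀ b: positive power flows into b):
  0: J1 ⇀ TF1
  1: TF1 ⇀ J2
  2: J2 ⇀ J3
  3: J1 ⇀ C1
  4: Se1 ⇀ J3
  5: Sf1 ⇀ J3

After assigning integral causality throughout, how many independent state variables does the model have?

1  (C1 all integral)

β4 →J3  (Se1: effort source, stroke at far end)
β5 →Sf1  (source Sf1 imposes f)
β2 →J3  (1-jn J3 has f-setter on 5)
β1 →J2  (common-f at J2 fixed by 2)
β0 →TF1  (TF1 one-in-one-out from 1)
β3 →J1  (only one effort-in slot at J1)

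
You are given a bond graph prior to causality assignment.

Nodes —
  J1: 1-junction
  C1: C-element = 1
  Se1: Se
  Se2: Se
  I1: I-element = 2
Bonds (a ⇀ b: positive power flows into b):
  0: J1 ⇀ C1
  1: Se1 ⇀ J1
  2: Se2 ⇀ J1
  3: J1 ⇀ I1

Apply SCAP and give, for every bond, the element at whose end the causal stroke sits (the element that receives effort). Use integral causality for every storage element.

b1 stroke→J1  (source Se1 imposes e)
b2 stroke→J1  (Se2 fixes effort; stroke away)
b0 stroke→J1  (C1 outputs effort q/C1)
b3 stroke→I1  (closing 1-jn rule on J1)

#0 stroke→J1
#1 stroke→J1
#2 stroke→J1
#3 stroke→I1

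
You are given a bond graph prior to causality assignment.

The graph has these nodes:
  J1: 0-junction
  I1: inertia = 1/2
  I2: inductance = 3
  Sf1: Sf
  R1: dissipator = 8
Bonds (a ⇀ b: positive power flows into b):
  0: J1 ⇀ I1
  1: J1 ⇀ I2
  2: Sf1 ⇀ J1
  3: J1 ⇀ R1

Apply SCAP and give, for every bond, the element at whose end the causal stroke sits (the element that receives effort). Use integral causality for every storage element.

β0 stroke→I1
β1 stroke→I2
β2 stroke→Sf1
β3 stroke→J1

bond 2 |Sf1  (Sf1 (Sf) sets flow on bond)
bond 0 |I1  (I1 integral (f out))
bond 1 |I2  (I2 outputs flow p/I2)
bond 3 |J1  (only one effort-in slot at J1)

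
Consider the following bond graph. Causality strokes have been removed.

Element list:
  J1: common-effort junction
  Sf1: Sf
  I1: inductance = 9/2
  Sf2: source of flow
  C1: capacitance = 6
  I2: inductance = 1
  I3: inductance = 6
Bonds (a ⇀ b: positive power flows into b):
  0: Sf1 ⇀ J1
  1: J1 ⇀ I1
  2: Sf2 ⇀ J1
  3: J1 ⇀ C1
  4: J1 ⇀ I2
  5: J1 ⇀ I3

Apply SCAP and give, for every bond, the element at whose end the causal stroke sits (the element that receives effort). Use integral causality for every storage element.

bond 0 stroke at Sf1
bond 1 stroke at I1
bond 2 stroke at Sf2
bond 3 stroke at J1
bond 4 stroke at I2
bond 5 stroke at I3

b0 →Sf1  (Sf1 fixes flow; stroke at Sf1)
b2 →Sf2  (Sf2: flow source, stroke at near end)
b1 →I1  (I1 integral (f out))
b3 →J1  (C1: C, integral causality)
b4 →I2  (0-jn J1 has e-setter on 3)
b5 →I3  (J1 effort already set via bond 3)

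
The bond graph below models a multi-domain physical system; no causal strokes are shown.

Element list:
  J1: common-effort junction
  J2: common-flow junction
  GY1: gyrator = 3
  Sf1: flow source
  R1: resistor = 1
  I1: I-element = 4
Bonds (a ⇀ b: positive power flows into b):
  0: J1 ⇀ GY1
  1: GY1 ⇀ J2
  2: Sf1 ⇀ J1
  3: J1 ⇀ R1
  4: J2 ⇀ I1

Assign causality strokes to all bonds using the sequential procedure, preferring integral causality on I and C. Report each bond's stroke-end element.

β0 stroke at J1
β1 stroke at J2
β2 stroke at Sf1
β3 stroke at R1
β4 stroke at I1

b2 →Sf1  (Sf1 (Sf) sets flow on bond)
b4 →I1  (I1: I, integral causality)
b1 →J2  (common-f at J2 fixed by 4)
b0 →J1  (GY GY1: same side as bond 1)
b3 →R1  (0-jn J1 has e-setter on 0)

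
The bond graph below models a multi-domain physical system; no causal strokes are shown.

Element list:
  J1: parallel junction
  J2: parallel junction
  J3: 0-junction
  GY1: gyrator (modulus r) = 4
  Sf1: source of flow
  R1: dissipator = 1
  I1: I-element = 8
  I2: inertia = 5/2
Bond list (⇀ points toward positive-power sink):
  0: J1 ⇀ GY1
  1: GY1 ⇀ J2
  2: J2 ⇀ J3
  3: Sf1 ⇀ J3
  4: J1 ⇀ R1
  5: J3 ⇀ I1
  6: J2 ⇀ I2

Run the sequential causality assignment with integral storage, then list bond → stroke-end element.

#3 stroke at Sf1  (Sf1 fixes flow; stroke at Sf1)
#5 stroke at I1  (I1 integral (f out))
#2 stroke at J3  (closing 0-jn rule on J3)
#6 stroke at I2  (prefer integral on I2)
#1 stroke at J2  (closing 0-jn rule on J2)
#0 stroke at J1  (GY1 both-in/both-out from 1)
#4 stroke at R1  (0-jn J1 has e-setter on 0)

bond 0 stroke→J1
bond 1 stroke→J2
bond 2 stroke→J3
bond 3 stroke→Sf1
bond 4 stroke→R1
bond 5 stroke→I1
bond 6 stroke→I2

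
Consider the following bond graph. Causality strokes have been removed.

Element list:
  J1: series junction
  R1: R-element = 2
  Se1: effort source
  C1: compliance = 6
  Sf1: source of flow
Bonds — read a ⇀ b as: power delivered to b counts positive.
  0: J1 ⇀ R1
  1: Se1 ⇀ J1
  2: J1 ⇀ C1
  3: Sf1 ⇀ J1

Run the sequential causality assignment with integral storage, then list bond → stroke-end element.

b0 stroke at J1
b1 stroke at J1
b2 stroke at J1
b3 stroke at Sf1

bond 1 |J1  (Se1 fixes effort; stroke away)
bond 3 |Sf1  (Sf1 (Sf) sets flow on bond)
bond 0 |J1  (common-f at J1 fixed by 3)
bond 2 |J1  (common-f at J1 fixed by 3)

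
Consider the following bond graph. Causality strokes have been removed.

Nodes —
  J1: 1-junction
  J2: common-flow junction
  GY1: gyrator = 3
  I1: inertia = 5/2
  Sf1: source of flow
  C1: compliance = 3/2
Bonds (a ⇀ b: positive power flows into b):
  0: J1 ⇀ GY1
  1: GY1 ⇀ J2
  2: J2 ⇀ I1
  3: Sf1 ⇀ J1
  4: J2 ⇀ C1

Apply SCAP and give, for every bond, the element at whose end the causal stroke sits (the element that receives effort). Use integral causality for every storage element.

β0 |J1
β1 |J2
β2 |I1
β3 |Sf1
β4 |J2

β3 |Sf1  (Sf1: flow source, stroke at near end)
β0 |J1  (common-f at J1 fixed by 3)
β1 |J2  (GY1 both-in/both-out from 0)
β2 |I1  (I1 outputs flow p/I1)
β4 |J2  (J2 flow already set via bond 2)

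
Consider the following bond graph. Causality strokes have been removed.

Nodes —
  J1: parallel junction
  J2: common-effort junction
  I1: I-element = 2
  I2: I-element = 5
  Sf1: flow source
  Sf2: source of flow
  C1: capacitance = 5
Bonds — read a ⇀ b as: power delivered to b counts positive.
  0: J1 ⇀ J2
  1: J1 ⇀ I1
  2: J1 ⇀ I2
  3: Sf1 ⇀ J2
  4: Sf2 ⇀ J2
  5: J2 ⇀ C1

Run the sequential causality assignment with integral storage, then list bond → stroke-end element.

β0 stroke at J1
β1 stroke at I1
β2 stroke at I2
β3 stroke at Sf1
β4 stroke at Sf2
β5 stroke at J2

bond 3 stroke at Sf1  (Sf1 (Sf) sets flow on bond)
bond 4 stroke at Sf2  (Sf2: flow source, stroke at near end)
bond 1 stroke at I1  (prefer integral on I1)
bond 2 stroke at I2  (I2: I, integral causality)
bond 0 stroke at J1  (closing 0-jn rule on J1)
bond 5 stroke at J2  (only one effort-in slot at J2)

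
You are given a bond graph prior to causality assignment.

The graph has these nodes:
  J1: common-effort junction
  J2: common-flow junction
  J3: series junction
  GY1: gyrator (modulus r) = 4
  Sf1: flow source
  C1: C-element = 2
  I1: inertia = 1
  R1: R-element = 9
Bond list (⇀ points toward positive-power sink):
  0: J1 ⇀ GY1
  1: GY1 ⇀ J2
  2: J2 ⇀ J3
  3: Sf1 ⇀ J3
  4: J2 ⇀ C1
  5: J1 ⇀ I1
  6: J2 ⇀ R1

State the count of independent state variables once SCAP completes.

#3 stroke→Sf1  (Sf1 (Sf) sets flow on bond)
#2 stroke→J3  (J3: bond 3 brought flow, rest push out)
#1 stroke→J2  (common-f at J2 fixed by 2)
#4 stroke→J2  (1-jn J2 has f-setter on 2)
#6 stroke→J2  (1-jn J2 has f-setter on 2)
#0 stroke→J1  (GY GY1: same side as bond 1)
#5 stroke→I1  (common-e at J1 fixed by 0)

2  (C1, I1 all integral)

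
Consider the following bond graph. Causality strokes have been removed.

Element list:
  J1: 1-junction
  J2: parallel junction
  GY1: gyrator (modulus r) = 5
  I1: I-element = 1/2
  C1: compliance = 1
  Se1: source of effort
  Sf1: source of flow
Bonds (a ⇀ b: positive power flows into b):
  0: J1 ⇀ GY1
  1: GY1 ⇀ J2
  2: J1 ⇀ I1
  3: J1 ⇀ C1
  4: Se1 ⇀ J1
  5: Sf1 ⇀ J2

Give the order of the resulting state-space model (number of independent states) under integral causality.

2  (C1, I1 all integral)

b4 stroke→J1  (source Se1 imposes e)
b5 stroke→Sf1  (Sf1 (Sf) sets flow on bond)
b1 stroke→J2  (J2 needs exactly one e-in)
b0 stroke→J1  (GY GY1: same side as bond 1)
b2 stroke→I1  (I1 outputs flow p/I1)
b3 stroke→J1  (common-f at J1 fixed by 2)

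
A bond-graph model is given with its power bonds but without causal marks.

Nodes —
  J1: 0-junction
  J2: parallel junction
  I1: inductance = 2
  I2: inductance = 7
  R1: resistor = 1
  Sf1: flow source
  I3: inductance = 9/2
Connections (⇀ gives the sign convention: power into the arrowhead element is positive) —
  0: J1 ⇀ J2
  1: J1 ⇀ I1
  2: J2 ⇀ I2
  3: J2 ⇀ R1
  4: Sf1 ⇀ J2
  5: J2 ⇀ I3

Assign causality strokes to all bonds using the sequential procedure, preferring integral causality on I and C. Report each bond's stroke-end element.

b0 stroke at J1
b1 stroke at I1
b2 stroke at I2
b3 stroke at J2
b4 stroke at Sf1
b5 stroke at I3

β4 stroke at Sf1  (source Sf1 imposes f)
β1 stroke at I1  (I1: I, integral causality)
β0 stroke at J1  (J1 needs exactly one e-in)
β2 stroke at I2  (I2 integral (f out))
β5 stroke at I3  (I3 integral (f out))
β3 stroke at J2  (closing 0-jn rule on J2)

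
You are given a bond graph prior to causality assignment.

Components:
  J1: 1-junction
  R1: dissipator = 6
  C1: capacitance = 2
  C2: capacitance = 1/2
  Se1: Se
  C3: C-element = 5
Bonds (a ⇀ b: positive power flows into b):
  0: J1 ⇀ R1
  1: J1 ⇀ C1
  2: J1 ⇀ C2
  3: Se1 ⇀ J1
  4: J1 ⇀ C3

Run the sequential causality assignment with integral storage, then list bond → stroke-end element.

bond 3 |J1  (Se1 fixes effort; stroke away)
bond 1 |J1  (C1 integral (e out))
bond 2 |J1  (C2: C, integral causality)
bond 4 |J1  (C3 integral (e out))
bond 0 |R1  (closing 1-jn rule on J1)

b0 →R1
b1 →J1
b2 →J1
b3 →J1
b4 →J1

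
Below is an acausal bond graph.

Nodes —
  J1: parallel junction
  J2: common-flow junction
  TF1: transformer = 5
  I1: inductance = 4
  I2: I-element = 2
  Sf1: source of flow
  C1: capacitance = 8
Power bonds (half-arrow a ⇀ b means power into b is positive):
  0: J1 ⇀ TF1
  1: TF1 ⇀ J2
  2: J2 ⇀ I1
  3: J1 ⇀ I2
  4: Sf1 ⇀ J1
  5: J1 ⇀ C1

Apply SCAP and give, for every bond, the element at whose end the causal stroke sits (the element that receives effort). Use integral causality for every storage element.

β4 |Sf1  (Sf1 fixes flow; stroke at Sf1)
β2 |I1  (I1 integral (f out))
β1 |J2  (J2: bond 2 brought flow, rest push out)
β0 |TF1  (TF TF1: opposite of bond 1)
β3 |I2  (prefer integral on I2)
β5 |J1  (J1 needs exactly one e-in)

bond 0 stroke→TF1
bond 1 stroke→J2
bond 2 stroke→I1
bond 3 stroke→I2
bond 4 stroke→Sf1
bond 5 stroke→J1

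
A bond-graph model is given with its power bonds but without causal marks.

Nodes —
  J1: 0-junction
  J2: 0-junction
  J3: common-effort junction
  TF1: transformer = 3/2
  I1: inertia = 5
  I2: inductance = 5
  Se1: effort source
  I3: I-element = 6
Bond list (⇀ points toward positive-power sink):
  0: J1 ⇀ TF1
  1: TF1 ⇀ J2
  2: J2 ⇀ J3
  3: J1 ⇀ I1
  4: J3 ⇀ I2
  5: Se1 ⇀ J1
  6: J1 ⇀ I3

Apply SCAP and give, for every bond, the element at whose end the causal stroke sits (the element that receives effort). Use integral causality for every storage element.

b5 stroke at J1  (Se1 (Se) sets effort on bond)
b0 stroke at TF1  (0-jn J1 has e-setter on 5)
b3 stroke at I1  (0-jn J1 has e-setter on 5)
b6 stroke at I3  (J1 effort already set via bond 5)
b1 stroke at J2  (TF1 one-in-one-out from 0)
b2 stroke at J3  (J2 effort already set via bond 1)
b4 stroke at I2  (J3: bond 2 brought effort, rest push out)

bond 0 →TF1
bond 1 →J2
bond 2 →J3
bond 3 →I1
bond 4 →I2
bond 5 →J1
bond 6 →I3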